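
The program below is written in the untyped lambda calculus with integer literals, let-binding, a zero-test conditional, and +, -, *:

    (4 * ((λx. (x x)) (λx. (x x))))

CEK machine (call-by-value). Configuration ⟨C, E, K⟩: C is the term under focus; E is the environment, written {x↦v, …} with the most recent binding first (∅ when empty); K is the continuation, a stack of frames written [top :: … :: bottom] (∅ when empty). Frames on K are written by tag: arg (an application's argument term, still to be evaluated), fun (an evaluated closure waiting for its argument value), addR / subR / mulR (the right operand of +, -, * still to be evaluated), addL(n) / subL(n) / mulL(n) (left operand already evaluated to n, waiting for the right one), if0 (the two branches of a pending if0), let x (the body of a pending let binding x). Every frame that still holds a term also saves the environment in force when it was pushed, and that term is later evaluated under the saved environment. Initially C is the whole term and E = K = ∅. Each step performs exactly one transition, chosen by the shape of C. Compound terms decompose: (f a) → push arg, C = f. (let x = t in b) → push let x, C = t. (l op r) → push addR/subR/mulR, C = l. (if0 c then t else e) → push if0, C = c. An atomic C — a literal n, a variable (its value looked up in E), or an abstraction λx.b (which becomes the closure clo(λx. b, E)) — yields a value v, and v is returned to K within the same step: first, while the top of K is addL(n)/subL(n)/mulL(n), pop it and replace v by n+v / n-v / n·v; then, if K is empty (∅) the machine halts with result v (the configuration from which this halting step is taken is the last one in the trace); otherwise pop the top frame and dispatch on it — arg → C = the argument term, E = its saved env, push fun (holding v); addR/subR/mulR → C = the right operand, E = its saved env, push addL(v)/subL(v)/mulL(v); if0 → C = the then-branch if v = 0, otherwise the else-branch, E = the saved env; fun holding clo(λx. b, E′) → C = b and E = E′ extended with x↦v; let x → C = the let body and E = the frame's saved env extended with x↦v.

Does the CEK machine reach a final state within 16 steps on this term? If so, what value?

Answer: DIVERGES (no final state within 16 steps)

Machine steps:
t=0: ⟨C=(4 * ((λx. (x x)) (λx. (x x)))); E=∅; K=∅⟩
t=1: ⟨C=4; E=∅; K=[mulR]⟩
t=2: ⟨C=((λx. (x x)) (λx. (x x))); E=∅; K=[mulL(4)]⟩
t=3: ⟨C=(λx. (x x)); E=∅; K=[arg :: mulL(4)]⟩
t=4: ⟨C=(λx. (x x)); E=∅; K=[fun :: mulL(4)]⟩
t=5: ⟨C=(x x); E={x↦clo(λx. (x x), ∅)}; K=[mulL(4)]⟩
t=6: ⟨C=x; E={x↦clo(λx. (x x), ∅)}; K=[arg :: mulL(4)]⟩
t=7: ⟨C=x; E={x↦clo(λx. (x x), ∅)}; K=[fun :: mulL(4)]⟩
… configuration repeats with period 3 (steps 5–7 recur indefinitely) …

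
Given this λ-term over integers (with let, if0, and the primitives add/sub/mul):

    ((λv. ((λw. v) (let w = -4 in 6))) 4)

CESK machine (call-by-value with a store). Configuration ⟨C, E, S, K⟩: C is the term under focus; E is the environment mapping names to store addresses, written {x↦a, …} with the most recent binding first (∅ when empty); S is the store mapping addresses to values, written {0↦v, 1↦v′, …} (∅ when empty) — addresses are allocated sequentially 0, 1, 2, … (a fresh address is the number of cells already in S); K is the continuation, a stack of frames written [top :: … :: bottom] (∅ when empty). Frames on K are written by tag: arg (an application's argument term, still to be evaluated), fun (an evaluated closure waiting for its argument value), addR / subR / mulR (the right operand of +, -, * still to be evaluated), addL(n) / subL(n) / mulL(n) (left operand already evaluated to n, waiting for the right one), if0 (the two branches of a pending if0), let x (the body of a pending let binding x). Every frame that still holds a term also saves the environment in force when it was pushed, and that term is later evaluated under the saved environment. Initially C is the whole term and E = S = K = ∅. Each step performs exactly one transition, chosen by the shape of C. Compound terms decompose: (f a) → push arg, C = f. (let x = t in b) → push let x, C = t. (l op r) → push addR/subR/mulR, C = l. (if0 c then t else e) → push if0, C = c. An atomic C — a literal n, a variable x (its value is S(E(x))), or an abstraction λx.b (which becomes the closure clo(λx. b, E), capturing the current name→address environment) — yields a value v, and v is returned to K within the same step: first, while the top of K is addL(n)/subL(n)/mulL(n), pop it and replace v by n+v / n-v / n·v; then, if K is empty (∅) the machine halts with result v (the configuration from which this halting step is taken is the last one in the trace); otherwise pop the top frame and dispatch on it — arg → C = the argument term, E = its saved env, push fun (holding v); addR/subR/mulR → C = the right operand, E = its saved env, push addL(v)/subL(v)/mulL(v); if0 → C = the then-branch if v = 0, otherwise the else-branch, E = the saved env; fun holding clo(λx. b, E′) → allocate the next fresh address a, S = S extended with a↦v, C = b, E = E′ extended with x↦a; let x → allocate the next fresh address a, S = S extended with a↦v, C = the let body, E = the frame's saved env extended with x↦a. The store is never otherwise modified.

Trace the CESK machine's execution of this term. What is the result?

step 0: <C=((λv. ((λw. v) (let w = -4 in 6))) 4), E=∅, S=∅, K=∅>
step 1: <C=(λv. ((λw. v) (let w = -4 in 6))), E=∅, S=∅, K=[arg]>
step 2: <C=4, E=∅, S=∅, K=[fun]>
step 3: <C=((λw. v) (let w = -4 in 6)), E={v↦0}, S={0↦4}, K=∅>
step 4: <C=(λw. v), E={v↦0}, S={0↦4}, K=[arg]>
step 5: <C=(let w = -4 in 6), E={v↦0}, S={0↦4}, K=[fun]>
step 6: <C=-4, E={v↦0}, S={0↦4}, K=[let w :: fun]>
step 7: <C=6, E={w↦1, v↦0}, S={0↦4, 1↦-4}, K=[fun]>
step 8: <C=v, E={w↦2, v↦0}, S={0↦4, 1↦-4, 2↦6}, K=∅>
→ final value 4

Answer: 4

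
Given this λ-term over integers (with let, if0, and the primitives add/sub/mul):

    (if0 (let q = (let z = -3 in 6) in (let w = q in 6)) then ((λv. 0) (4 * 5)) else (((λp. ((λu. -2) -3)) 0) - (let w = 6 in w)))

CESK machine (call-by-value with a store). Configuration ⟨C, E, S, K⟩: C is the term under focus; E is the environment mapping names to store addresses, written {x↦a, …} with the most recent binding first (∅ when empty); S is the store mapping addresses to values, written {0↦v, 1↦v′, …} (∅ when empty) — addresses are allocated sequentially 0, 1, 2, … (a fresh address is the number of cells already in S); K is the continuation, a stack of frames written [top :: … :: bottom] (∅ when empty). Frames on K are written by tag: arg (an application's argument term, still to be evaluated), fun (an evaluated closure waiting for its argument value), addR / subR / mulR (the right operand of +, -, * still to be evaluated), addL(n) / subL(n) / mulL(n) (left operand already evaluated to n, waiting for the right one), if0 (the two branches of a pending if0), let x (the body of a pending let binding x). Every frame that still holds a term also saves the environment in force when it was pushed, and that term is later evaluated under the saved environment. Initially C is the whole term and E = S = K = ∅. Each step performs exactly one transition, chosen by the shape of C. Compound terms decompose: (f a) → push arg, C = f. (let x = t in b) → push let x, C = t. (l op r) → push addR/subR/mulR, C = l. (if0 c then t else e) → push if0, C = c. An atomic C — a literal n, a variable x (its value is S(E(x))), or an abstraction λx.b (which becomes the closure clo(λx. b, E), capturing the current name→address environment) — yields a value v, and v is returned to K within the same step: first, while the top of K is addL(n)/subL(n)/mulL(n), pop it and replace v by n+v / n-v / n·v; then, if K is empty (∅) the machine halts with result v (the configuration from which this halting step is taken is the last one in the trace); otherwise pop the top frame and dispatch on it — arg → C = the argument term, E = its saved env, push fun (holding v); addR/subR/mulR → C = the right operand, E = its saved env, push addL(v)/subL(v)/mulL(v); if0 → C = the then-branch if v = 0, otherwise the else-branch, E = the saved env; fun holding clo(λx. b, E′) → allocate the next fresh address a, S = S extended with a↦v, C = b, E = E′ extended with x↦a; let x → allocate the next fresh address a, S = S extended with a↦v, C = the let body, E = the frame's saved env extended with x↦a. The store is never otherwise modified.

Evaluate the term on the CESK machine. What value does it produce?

Answer: -8

Execution trace:
0. ⟨C=(if0 (let q = (let z = -3 in 6) in (let w = q in 6)) then ((λv. 0) (4 * 5)) else (((λp. ((λu. -2) -3)) 0) - (let w = 6 in w))); E=∅; S=∅; K=∅⟩
1. ⟨C=(let q = (let z = -3 in 6) in (let w = q in 6)); E=∅; S=∅; K=[if0]⟩
2. ⟨C=(let z = -3 in 6); E=∅; S=∅; K=[let q :: if0]⟩
3. ⟨C=-3; E=∅; S=∅; K=[let z :: let q :: if0]⟩
4. ⟨C=6; E={z↦0}; S={0↦-3}; K=[let q :: if0]⟩
5. ⟨C=(let w = q in 6); E={q↦1}; S={0↦-3, 1↦6}; K=[if0]⟩
6. ⟨C=q; E={q↦1}; S={0↦-3, 1↦6}; K=[let w :: if0]⟩
7. ⟨C=6; E={w↦2, q↦1}; S={0↦-3, 1↦6, 2↦6}; K=[if0]⟩
8. ⟨C=(((λp. ((λu. -2) -3)) 0) - (let w = 6 in w)); E=∅; S={0↦-3, 1↦6, 2↦6}; K=∅⟩
9. ⟨C=((λp. ((λu. -2) -3)) 0); E=∅; S={0↦-3, 1↦6, 2↦6}; K=[subR]⟩
10. ⟨C=(λp. ((λu. -2) -3)); E=∅; S={0↦-3, 1↦6, 2↦6}; K=[arg :: subR]⟩
11. ⟨C=0; E=∅; S={0↦-3, 1↦6, 2↦6}; K=[fun :: subR]⟩
12. ⟨C=((λu. -2) -3); E={p↦3}; S={0↦-3, 1↦6, 2↦6, 3↦0}; K=[subR]⟩
13. ⟨C=(λu. -2); E={p↦3}; S={0↦-3, 1↦6, 2↦6, 3↦0}; K=[arg :: subR]⟩
14. ⟨C=-3; E={p↦3}; S={0↦-3, 1↦6, 2↦6, 3↦0}; K=[fun :: subR]⟩
15. ⟨C=-2; E={u↦4, p↦3}; S={0↦-3, 1↦6, 2↦6, 3↦0, 4↦-3}; K=[subR]⟩
16. ⟨C=(let w = 6 in w); E=∅; S={0↦-3, 1↦6, 2↦6, 3↦0, 4↦-3}; K=[subL(-2)]⟩
17. ⟨C=6; E=∅; S={0↦-3, 1↦6, 2↦6, 3↦0, 4↦-3}; K=[let w :: subL(-2)]⟩
18. ⟨C=w; E={w↦5}; S={0↦-3, 1↦6, 2↦6, 3↦0, 4↦-3, 5↦6}; K=[subL(-2)]⟩
→ final value -8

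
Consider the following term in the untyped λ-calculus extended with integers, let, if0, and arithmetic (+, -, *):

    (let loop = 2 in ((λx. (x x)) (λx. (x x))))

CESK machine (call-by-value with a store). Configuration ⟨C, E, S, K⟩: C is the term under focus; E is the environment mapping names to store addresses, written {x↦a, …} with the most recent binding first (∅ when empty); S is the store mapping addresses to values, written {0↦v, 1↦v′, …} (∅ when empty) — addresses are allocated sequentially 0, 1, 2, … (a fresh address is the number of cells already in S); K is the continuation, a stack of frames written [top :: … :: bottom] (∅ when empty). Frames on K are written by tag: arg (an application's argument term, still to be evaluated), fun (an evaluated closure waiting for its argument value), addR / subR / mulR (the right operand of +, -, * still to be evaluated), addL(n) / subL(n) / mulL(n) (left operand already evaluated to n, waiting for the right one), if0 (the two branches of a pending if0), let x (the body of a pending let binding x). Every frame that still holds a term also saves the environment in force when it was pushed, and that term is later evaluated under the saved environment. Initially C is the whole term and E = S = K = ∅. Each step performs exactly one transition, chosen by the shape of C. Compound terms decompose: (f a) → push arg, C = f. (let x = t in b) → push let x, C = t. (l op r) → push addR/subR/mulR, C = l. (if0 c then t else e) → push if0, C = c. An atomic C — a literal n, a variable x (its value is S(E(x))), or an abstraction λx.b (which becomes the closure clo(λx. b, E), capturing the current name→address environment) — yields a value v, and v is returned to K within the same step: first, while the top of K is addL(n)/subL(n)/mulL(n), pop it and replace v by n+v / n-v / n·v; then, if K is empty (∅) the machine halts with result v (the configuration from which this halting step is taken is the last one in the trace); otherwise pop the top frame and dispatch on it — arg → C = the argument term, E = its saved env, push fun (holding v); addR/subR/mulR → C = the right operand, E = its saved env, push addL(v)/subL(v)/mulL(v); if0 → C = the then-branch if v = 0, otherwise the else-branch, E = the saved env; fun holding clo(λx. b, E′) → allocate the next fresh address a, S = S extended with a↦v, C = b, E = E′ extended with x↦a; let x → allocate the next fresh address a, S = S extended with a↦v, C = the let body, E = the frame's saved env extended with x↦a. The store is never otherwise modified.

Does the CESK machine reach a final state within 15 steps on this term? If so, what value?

[0] <C=(let loop = 2 in ((λx. (x x)) (λx. (x x)))), E=∅, S=∅, K=∅>
[1] <C=2, E=∅, S=∅, K=[let loop]>
[2] <C=((λx. (x x)) (λx. (x x))), E={loop↦0}, S={0↦2}, K=∅>
[3] <C=(λx. (x x)), E={loop↦0}, S={0↦2}, K=[arg]>
[4] <C=(λx. (x x)), E={loop↦0}, S={0↦2}, K=[fun]>
[5] <C=(x x), E={x↦1, loop↦0}, S={0↦2, 1↦clo(λx. (x x), {loop↦0})}, K=∅>
[6] <C=x, E={x↦1, loop↦0}, S={0↦2, 1↦clo(λx. (x x), {loop↦0})}, K=[arg]>
[7] <C=x, E={x↦1, loop↦0}, S={0↦2, 1↦clo(λx. (x x), {loop↦0})}, K=[fun]>
[8] <C=(x x), E={x↦2, loop↦0}, S={0↦2, 1↦clo(λx. (x x), {loop↦0}), 2↦clo(λx. (x x), {loop↦0})}, K=∅>
[9] <C=x, E={x↦2, loop↦0}, S={0↦2, 1↦clo(λx. (x x), {loop↦0}), 2↦clo(λx. (x x), {loop↦0})}, K=[arg]>
[10] <C=x, E={x↦2, loop↦0}, S={0↦2, 1↦clo(λx. (x x), {loop↦0}), 2↦clo(λx. (x x), {loop↦0})}, K=[fun]>
[11] <C=(x x), E={x↦3, loop↦0}, S={0↦2, 1↦clo(λx. (x x), {loop↦0}), 2↦clo(λx. (x x), {loop↦0}), 3↦clo(λx. (x x), {loop↦0})}, K=∅>
[12] <C=x, E={x↦3, loop↦0}, S={0↦2, 1↦clo(λx. (x x), {loop↦0}), 2↦clo(λx. (x x), {loop↦0}), 3↦clo(λx. (x x), {loop↦0})}, K=[arg]>
[13] <C=x, E={x↦3, loop↦0}, S={0↦2, 1↦clo(λx. (x x), {loop↦0}), 2↦clo(λx. (x x), {loop↦0}), 3↦clo(λx. (x x), {loop↦0})}, K=[fun]>
[14] <C=(x x), E={x↦4, loop↦0}, S={0↦2, 1↦clo(λx. (x x), {loop↦0}), 2↦clo(λx. (x x), {loop↦0}), 3↦clo(λx. (x x), {loop↦0}), 4↦clo(λx. (x x), {loop↦0})}, K=∅>
[15] <C=x, E={x↦4, loop↦0}, S={0↦2, 1↦clo(λx. (x x), {loop↦0}), 2↦clo(λx. (x x), {loop↦0}), 3↦clo(λx. (x x), {loop↦0}), 4↦clo(λx. (x x), {loop↦0})}, K=[arg]>
→ 15 transitions taken and the configuration is still not final: no result within 15 steps

Answer: DIVERGES (no final state within 15 steps)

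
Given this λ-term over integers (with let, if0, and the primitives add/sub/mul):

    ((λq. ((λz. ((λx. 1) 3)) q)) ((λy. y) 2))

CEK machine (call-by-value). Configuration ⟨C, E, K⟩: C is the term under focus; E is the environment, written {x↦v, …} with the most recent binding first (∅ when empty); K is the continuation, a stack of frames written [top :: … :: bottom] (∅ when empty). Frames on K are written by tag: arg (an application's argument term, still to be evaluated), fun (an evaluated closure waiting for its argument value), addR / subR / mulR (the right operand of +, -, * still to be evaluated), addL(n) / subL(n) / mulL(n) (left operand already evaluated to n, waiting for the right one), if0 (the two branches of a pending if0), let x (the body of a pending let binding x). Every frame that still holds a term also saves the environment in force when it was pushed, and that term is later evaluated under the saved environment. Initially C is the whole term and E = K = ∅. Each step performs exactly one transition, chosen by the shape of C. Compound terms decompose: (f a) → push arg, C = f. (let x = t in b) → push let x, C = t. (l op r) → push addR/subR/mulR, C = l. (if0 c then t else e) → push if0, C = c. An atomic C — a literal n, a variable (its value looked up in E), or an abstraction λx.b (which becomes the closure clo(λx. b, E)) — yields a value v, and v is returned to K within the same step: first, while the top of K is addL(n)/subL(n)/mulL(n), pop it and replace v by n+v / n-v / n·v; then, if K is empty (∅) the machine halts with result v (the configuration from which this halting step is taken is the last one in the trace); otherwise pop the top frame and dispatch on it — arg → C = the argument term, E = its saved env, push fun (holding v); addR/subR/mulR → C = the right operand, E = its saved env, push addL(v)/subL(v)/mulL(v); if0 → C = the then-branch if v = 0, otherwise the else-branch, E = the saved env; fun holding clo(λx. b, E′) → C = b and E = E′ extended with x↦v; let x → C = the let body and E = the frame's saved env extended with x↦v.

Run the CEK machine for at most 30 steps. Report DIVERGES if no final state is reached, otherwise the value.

Answer: 1

Derivation:
[0] <C=((λq. ((λz. ((λx. 1) 3)) q)) ((λy. y) 2)), E=∅, K=∅>
[1] <C=(λq. ((λz. ((λx. 1) 3)) q)), E=∅, K=[arg]>
[2] <C=((λy. y) 2), E=∅, K=[fun]>
[3] <C=(λy. y), E=∅, K=[arg :: fun]>
[4] <C=2, E=∅, K=[fun :: fun]>
[5] <C=y, E={y↦2}, K=[fun]>
[6] <C=((λz. ((λx. 1) 3)) q), E={q↦2}, K=∅>
[7] <C=(λz. ((λx. 1) 3)), E={q↦2}, K=[arg]>
[8] <C=q, E={q↦2}, K=[fun]>
[9] <C=((λx. 1) 3), E={z↦2, q↦2}, K=∅>
[10] <C=(λx. 1), E={z↦2, q↦2}, K=[arg]>
[11] <C=3, E={z↦2, q↦2}, K=[fun]>
[12] <C=1, E={x↦3, z↦2, q↦2}, K=∅>
→ final value 1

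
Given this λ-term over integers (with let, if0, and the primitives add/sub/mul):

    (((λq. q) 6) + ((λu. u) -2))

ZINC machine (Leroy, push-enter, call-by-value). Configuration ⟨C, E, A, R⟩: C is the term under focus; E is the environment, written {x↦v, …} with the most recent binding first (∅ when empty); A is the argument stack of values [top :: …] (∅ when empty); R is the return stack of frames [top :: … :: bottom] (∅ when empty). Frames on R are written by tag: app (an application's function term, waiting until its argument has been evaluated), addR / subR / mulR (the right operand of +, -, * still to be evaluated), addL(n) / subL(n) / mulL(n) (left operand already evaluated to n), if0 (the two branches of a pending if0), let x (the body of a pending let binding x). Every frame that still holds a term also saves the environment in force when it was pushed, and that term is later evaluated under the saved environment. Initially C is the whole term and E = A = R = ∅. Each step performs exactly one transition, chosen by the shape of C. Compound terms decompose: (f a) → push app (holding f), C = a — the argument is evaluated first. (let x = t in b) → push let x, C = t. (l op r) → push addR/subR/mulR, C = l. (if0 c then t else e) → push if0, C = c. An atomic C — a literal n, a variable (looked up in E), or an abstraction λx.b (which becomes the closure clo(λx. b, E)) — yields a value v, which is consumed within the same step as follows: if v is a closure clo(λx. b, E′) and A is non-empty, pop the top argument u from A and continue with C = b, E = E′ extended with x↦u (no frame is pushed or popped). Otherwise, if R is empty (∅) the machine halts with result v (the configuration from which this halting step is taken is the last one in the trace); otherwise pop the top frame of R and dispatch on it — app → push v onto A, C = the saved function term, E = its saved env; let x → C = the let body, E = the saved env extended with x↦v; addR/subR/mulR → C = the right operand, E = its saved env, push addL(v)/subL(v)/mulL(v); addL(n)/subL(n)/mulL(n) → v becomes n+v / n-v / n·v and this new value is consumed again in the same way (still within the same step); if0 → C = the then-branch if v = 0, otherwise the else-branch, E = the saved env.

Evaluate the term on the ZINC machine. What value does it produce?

Answer: 4

Execution trace:
0. [C=(((λq. q) 6) + ((λu. u) -2)) | E=∅ | A=∅ | R=∅]
1. [C=((λq. q) 6) | E=∅ | A=∅ | R=[addR]]
2. [C=6 | E=∅ | A=∅ | R=[app :: addR]]
3. [C=(λq. q) | E=∅ | A=[6] | R=[addR]]
4. [C=q | E={q↦6} | A=∅ | R=[addR]]
5. [C=((λu. u) -2) | E=∅ | A=∅ | R=[addL(6)]]
6. [C=-2 | E=∅ | A=∅ | R=[app :: addL(6)]]
7. [C=(λu. u) | E=∅ | A=[-2] | R=[addL(6)]]
8. [C=u | E={u↦-2} | A=∅ | R=[addL(6)]]
→ final value 4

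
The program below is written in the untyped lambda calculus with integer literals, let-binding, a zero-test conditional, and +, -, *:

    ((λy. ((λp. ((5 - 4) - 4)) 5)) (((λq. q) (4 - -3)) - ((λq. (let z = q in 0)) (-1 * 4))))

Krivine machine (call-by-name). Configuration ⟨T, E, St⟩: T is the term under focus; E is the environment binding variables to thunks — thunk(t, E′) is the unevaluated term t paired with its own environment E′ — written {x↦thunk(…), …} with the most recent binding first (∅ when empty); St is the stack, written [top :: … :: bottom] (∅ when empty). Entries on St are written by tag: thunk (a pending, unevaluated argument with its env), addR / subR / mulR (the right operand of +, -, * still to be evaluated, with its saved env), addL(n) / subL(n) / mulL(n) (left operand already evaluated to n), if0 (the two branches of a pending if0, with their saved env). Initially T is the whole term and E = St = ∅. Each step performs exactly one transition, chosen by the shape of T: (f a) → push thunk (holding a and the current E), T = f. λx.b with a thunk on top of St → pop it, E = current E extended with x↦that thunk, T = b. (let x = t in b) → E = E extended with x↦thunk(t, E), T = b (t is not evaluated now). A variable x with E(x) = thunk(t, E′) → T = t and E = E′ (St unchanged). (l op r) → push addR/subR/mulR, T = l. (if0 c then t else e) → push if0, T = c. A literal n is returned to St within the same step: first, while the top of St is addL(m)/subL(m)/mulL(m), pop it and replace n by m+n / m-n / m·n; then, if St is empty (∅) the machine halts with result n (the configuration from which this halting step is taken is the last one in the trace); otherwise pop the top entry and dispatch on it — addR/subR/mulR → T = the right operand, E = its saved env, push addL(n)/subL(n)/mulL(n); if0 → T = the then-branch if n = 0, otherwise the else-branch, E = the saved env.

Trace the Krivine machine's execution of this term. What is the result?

Answer: -3

Machine steps:
0. <T=((λy. ((λp. ((5 - 4) - 4)) 5)) (((λq. q) (4 - -3)) - ((λq. (let z = q in 0)) (-1 * 4)))), E=∅, St=∅>
1. <T=(λy. ((λp. ((5 - 4) - 4)) 5)), E=∅, St=[thunk]>
2. <T=((λp. ((5 - 4) - 4)) 5), E={y↦thunk((((λq. q) (4 - -3)) - ((λq. (let z = q in 0)) (-1 * 4))), ∅)}, St=∅>
3. <T=(λp. ((5 - 4) - 4)), E={y↦thunk((((λq. q) (4 - -3)) - ((λq. (let z = q in 0)) (-1 * 4))), ∅)}, St=[thunk]>
4. <T=((5 - 4) - 4), E={p↦thunk(5, {y↦thunk((((λq. q) (4 - -3)) - ((λq. (let z = q in 0)) (-1 * 4))), ∅)}), y↦thunk((((λq. q) (4 - -3)) - ((λq. (let z = q in 0)) (-1 * 4))), ∅)}, St=∅>
5. <T=(5 - 4), E={p↦thunk(5, {y↦thunk((((λq. q) (4 - -3)) - ((λq. (let z = q in 0)) (-1 * 4))), ∅)}), y↦thunk((((λq. q) (4 - -3)) - ((λq. (let z = q in 0)) (-1 * 4))), ∅)}, St=[subR]>
6. <T=5, E={p↦thunk(5, {y↦thunk((((λq. q) (4 - -3)) - ((λq. (let z = q in 0)) (-1 * 4))), ∅)}), y↦thunk((((λq. q) (4 - -3)) - ((λq. (let z = q in 0)) (-1 * 4))), ∅)}, St=[subR :: subR]>
7. <T=4, E={p↦thunk(5, {y↦thunk((((λq. q) (4 - -3)) - ((λq. (let z = q in 0)) (-1 * 4))), ∅)}), y↦thunk((((λq. q) (4 - -3)) - ((λq. (let z = q in 0)) (-1 * 4))), ∅)}, St=[subL(5) :: subR]>
8. <T=4, E={p↦thunk(5, {y↦thunk((((λq. q) (4 - -3)) - ((λq. (let z = q in 0)) (-1 * 4))), ∅)}), y↦thunk((((λq. q) (4 - -3)) - ((λq. (let z = q in 0)) (-1 * 4))), ∅)}, St=[subL(1)]>
→ final value -3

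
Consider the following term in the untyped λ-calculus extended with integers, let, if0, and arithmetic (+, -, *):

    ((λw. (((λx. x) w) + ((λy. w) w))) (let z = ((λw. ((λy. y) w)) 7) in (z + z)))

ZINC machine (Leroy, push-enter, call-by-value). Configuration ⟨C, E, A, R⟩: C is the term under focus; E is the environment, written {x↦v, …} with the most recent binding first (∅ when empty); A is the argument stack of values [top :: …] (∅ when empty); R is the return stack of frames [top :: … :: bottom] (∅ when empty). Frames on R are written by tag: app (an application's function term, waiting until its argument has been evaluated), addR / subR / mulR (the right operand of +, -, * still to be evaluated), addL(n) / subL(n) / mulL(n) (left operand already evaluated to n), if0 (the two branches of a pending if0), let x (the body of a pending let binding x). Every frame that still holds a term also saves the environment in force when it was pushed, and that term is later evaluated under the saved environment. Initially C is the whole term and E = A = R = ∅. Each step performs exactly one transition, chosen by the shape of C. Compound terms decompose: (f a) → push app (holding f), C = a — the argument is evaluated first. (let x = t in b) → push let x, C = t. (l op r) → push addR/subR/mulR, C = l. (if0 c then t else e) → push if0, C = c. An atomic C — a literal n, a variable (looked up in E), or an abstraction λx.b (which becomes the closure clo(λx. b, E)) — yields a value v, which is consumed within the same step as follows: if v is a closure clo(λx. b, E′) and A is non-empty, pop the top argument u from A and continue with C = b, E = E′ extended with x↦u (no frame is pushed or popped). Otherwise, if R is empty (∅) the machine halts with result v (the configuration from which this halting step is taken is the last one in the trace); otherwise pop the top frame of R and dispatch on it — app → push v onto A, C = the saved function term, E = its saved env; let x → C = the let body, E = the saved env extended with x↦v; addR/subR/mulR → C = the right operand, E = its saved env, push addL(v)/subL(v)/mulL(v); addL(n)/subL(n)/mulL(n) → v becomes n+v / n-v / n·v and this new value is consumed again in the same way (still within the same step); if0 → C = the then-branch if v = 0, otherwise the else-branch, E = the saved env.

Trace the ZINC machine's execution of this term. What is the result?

[0] [C=((λw. (((λx. x) w) + ((λy. w) w))) (let z = ((λw. ((λy. y) w)) 7) in (z + z))) | E=∅ | A=∅ | R=∅]
[1] [C=(let z = ((λw. ((λy. y) w)) 7) in (z + z)) | E=∅ | A=∅ | R=[app]]
[2] [C=((λw. ((λy. y) w)) 7) | E=∅ | A=∅ | R=[let z :: app]]
[3] [C=7 | E=∅ | A=∅ | R=[app :: let z :: app]]
[4] [C=(λw. ((λy. y) w)) | E=∅ | A=[7] | R=[let z :: app]]
[5] [C=((λy. y) w) | E={w↦7} | A=∅ | R=[let z :: app]]
[6] [C=w | E={w↦7} | A=∅ | R=[app :: let z :: app]]
[7] [C=(λy. y) | E={w↦7} | A=[7] | R=[let z :: app]]
[8] [C=y | E={y↦7, w↦7} | A=∅ | R=[let z :: app]]
[9] [C=(z + z) | E={z↦7} | A=∅ | R=[app]]
[10] [C=z | E={z↦7} | A=∅ | R=[addR :: app]]
[11] [C=z | E={z↦7} | A=∅ | R=[addL(7) :: app]]
[12] [C=(λw. (((λx. x) w) + ((λy. w) w))) | E=∅ | A=[14] | R=∅]
[13] [C=(((λx. x) w) + ((λy. w) w)) | E={w↦14} | A=∅ | R=∅]
[14] [C=((λx. x) w) | E={w↦14} | A=∅ | R=[addR]]
[15] [C=w | E={w↦14} | A=∅ | R=[app :: addR]]
[16] [C=(λx. x) | E={w↦14} | A=[14] | R=[addR]]
[17] [C=x | E={x↦14, w↦14} | A=∅ | R=[addR]]
[18] [C=((λy. w) w) | E={w↦14} | A=∅ | R=[addL(14)]]
[19] [C=w | E={w↦14} | A=∅ | R=[app :: addL(14)]]
[20] [C=(λy. w) | E={w↦14} | A=[14] | R=[addL(14)]]
[21] [C=w | E={y↦14, w↦14} | A=∅ | R=[addL(14)]]
→ final value 28

Answer: 28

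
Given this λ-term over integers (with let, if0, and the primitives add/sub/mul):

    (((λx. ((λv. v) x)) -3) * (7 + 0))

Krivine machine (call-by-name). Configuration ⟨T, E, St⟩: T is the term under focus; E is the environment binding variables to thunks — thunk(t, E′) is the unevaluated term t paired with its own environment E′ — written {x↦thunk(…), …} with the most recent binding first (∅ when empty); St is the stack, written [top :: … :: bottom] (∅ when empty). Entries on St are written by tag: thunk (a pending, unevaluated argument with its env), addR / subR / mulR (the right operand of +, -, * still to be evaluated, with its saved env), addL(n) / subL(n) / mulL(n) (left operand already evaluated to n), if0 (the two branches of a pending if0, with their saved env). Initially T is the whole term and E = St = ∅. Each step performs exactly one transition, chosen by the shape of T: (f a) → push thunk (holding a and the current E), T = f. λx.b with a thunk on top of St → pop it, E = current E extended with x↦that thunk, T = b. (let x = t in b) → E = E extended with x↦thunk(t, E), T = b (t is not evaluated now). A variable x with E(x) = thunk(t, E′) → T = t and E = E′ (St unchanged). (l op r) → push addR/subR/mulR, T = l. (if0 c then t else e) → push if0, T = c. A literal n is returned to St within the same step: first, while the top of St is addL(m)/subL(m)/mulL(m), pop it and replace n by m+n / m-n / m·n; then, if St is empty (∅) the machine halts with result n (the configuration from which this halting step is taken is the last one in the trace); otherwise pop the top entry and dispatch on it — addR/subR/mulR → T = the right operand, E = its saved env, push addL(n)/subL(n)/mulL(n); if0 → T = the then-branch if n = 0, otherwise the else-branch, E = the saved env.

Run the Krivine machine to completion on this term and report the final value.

step 0: ⟨T=(((λx. ((λv. v) x)) -3) * (7 + 0)); E=∅; St=∅⟩
step 1: ⟨T=((λx. ((λv. v) x)) -3); E=∅; St=[mulR]⟩
step 2: ⟨T=(λx. ((λv. v) x)); E=∅; St=[thunk :: mulR]⟩
step 3: ⟨T=((λv. v) x); E={x↦thunk(-3, ∅)}; St=[mulR]⟩
step 4: ⟨T=(λv. v); E={x↦thunk(-3, ∅)}; St=[thunk :: mulR]⟩
step 5: ⟨T=v; E={v↦thunk(x, {x↦thunk(-3, ∅)}), x↦thunk(-3, ∅)}; St=[mulR]⟩
step 6: ⟨T=x; E={x↦thunk(-3, ∅)}; St=[mulR]⟩
step 7: ⟨T=-3; E=∅; St=[mulR]⟩
step 8: ⟨T=(7 + 0); E=∅; St=[mulL(-3)]⟩
step 9: ⟨T=7; E=∅; St=[addR :: mulL(-3)]⟩
step 10: ⟨T=0; E=∅; St=[addL(7) :: mulL(-3)]⟩
→ final value -21

Answer: -21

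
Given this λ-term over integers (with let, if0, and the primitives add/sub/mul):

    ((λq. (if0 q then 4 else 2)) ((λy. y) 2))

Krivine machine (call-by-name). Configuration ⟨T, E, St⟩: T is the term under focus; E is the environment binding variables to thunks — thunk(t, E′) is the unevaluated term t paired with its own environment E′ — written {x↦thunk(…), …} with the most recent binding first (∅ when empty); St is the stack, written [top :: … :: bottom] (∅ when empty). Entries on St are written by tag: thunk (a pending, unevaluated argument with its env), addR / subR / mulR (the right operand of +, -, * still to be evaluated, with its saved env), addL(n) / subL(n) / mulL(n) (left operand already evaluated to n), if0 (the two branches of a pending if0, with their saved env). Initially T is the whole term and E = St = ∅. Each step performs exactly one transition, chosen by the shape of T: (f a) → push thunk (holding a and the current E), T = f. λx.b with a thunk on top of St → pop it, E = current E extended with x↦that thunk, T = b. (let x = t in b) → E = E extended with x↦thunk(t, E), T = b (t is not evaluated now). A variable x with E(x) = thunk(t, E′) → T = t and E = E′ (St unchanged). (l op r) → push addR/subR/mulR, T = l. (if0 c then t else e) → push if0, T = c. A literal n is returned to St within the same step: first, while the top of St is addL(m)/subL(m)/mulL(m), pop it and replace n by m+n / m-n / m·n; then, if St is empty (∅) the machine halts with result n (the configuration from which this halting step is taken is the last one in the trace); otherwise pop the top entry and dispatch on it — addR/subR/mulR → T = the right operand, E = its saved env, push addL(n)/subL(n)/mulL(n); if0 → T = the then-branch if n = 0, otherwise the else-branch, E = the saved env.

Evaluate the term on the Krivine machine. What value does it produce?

Answer: 2

Derivation:
0. ⟨T=((λq. (if0 q then 4 else 2)) ((λy. y) 2)); E=∅; St=∅⟩
1. ⟨T=(λq. (if0 q then 4 else 2)); E=∅; St=[thunk]⟩
2. ⟨T=(if0 q then 4 else 2); E={q↦thunk(((λy. y) 2), ∅)}; St=∅⟩
3. ⟨T=q; E={q↦thunk(((λy. y) 2), ∅)}; St=[if0]⟩
4. ⟨T=((λy. y) 2); E=∅; St=[if0]⟩
5. ⟨T=(λy. y); E=∅; St=[thunk :: if0]⟩
6. ⟨T=y; E={y↦thunk(2, ∅)}; St=[if0]⟩
7. ⟨T=2; E=∅; St=[if0]⟩
8. ⟨T=2; E={q↦thunk(((λy. y) 2), ∅)}; St=∅⟩
→ final value 2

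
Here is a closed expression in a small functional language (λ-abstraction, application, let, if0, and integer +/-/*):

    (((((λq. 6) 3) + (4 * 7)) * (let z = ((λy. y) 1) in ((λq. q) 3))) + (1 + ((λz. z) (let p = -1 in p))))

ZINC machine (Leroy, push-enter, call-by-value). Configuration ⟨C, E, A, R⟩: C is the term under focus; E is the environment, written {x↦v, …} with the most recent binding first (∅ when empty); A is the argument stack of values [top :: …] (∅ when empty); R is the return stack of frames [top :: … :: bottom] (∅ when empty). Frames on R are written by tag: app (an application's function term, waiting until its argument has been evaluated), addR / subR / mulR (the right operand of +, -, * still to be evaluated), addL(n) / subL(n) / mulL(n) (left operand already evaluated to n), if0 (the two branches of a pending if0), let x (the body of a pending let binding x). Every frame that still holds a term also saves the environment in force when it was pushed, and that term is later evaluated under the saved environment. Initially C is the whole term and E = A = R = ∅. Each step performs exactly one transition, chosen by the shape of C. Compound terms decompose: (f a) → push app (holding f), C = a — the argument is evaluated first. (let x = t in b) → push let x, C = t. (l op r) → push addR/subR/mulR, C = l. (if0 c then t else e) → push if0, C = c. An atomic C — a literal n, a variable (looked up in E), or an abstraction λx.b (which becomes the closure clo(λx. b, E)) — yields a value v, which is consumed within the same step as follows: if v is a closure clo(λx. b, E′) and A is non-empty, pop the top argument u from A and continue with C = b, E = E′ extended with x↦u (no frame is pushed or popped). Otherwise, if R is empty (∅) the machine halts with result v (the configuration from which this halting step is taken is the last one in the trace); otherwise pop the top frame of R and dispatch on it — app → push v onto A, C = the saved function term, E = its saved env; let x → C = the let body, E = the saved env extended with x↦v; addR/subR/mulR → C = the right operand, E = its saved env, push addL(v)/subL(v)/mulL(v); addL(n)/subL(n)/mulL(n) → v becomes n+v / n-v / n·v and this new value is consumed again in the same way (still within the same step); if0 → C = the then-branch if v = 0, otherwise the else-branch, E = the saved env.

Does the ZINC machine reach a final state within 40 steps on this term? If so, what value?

0. <C=(((((λq. 6) 3) + (4 * 7)) * (let z = ((λy. y) 1) in ((λq. q) 3))) + (1 + ((λz. z) (let p = -1 in p)))), E=∅, A=∅, R=∅>
1. <C=((((λq. 6) 3) + (4 * 7)) * (let z = ((λy. y) 1) in ((λq. q) 3))), E=∅, A=∅, R=[addR]>
2. <C=(((λq. 6) 3) + (4 * 7)), E=∅, A=∅, R=[mulR :: addR]>
3. <C=((λq. 6) 3), E=∅, A=∅, R=[addR :: mulR :: addR]>
4. <C=3, E=∅, A=∅, R=[app :: addR :: mulR :: addR]>
5. <C=(λq. 6), E=∅, A=[3], R=[addR :: mulR :: addR]>
6. <C=6, E={q↦3}, A=∅, R=[addR :: mulR :: addR]>
7. <C=(4 * 7), E=∅, A=∅, R=[addL(6) :: mulR :: addR]>
8. <C=4, E=∅, A=∅, R=[mulR :: addL(6) :: mulR :: addR]>
9. <C=7, E=∅, A=∅, R=[mulL(4) :: addL(6) :: mulR :: addR]>
10. <C=(let z = ((λy. y) 1) in ((λq. q) 3)), E=∅, A=∅, R=[mulL(34) :: addR]>
11. <C=((λy. y) 1), E=∅, A=∅, R=[let z :: mulL(34) :: addR]>
12. <C=1, E=∅, A=∅, R=[app :: let z :: mulL(34) :: addR]>
13. <C=(λy. y), E=∅, A=[1], R=[let z :: mulL(34) :: addR]>
14. <C=y, E={y↦1}, A=∅, R=[let z :: mulL(34) :: addR]>
15. <C=((λq. q) 3), E={z↦1}, A=∅, R=[mulL(34) :: addR]>
16. <C=3, E={z↦1}, A=∅, R=[app :: mulL(34) :: addR]>
17. <C=(λq. q), E={z↦1}, A=[3], R=[mulL(34) :: addR]>
18. <C=q, E={q↦3, z↦1}, A=∅, R=[mulL(34) :: addR]>
19. <C=(1 + ((λz. z) (let p = -1 in p))), E=∅, A=∅, R=[addL(102)]>
20. <C=1, E=∅, A=∅, R=[addR :: addL(102)]>
21. <C=((λz. z) (let p = -1 in p)), E=∅, A=∅, R=[addL(1) :: addL(102)]>
22. <C=(let p = -1 in p), E=∅, A=∅, R=[app :: addL(1) :: addL(102)]>
23. <C=-1, E=∅, A=∅, R=[let p :: app :: addL(1) :: addL(102)]>
24. <C=p, E={p↦-1}, A=∅, R=[app :: addL(1) :: addL(102)]>
25. <C=(λz. z), E=∅, A=[-1], R=[addL(1) :: addL(102)]>
26. <C=z, E={z↦-1}, A=∅, R=[addL(1) :: addL(102)]>
→ final value 102

Answer: 102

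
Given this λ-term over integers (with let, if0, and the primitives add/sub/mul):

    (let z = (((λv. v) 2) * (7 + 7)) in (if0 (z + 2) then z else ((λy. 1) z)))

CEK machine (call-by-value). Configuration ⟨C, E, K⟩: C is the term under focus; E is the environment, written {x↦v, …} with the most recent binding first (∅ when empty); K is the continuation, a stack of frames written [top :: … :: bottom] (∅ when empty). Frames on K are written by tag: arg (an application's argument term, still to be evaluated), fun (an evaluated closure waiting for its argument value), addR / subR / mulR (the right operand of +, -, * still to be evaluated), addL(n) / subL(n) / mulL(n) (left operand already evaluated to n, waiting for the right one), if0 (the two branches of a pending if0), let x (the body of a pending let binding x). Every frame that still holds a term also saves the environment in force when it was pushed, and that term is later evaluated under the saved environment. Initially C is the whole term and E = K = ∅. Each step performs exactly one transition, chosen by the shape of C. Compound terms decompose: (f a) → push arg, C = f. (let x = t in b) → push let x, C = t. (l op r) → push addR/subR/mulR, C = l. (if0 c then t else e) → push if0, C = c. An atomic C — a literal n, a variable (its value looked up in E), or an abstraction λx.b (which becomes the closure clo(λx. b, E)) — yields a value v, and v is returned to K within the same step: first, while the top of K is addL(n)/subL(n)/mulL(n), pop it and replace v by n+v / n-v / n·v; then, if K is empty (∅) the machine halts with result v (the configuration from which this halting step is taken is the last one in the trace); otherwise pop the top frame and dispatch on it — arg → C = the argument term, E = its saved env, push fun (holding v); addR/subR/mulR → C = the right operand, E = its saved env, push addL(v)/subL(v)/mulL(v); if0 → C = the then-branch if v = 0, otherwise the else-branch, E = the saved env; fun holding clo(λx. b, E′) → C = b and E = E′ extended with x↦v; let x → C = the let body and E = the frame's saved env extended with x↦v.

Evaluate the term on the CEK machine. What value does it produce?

Answer: 1

Machine steps:
step 0: ⟨C=(let z = (((λv. v) 2) * (7 + 7)) in (if0 (z + 2) then z else ((λy. 1) z))); E=∅; K=∅⟩
step 1: ⟨C=(((λv. v) 2) * (7 + 7)); E=∅; K=[let z]⟩
step 2: ⟨C=((λv. v) 2); E=∅; K=[mulR :: let z]⟩
step 3: ⟨C=(λv. v); E=∅; K=[arg :: mulR :: let z]⟩
step 4: ⟨C=2; E=∅; K=[fun :: mulR :: let z]⟩
step 5: ⟨C=v; E={v↦2}; K=[mulR :: let z]⟩
step 6: ⟨C=(7 + 7); E=∅; K=[mulL(2) :: let z]⟩
step 7: ⟨C=7; E=∅; K=[addR :: mulL(2) :: let z]⟩
step 8: ⟨C=7; E=∅; K=[addL(7) :: mulL(2) :: let z]⟩
step 9: ⟨C=(if0 (z + 2) then z else ((λy. 1) z)); E={z↦28}; K=∅⟩
step 10: ⟨C=(z + 2); E={z↦28}; K=[if0]⟩
step 11: ⟨C=z; E={z↦28}; K=[addR :: if0]⟩
step 12: ⟨C=2; E={z↦28}; K=[addL(28) :: if0]⟩
step 13: ⟨C=((λy. 1) z); E={z↦28}; K=∅⟩
step 14: ⟨C=(λy. 1); E={z↦28}; K=[arg]⟩
step 15: ⟨C=z; E={z↦28}; K=[fun]⟩
step 16: ⟨C=1; E={y↦28, z↦28}; K=∅⟩
→ final value 1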